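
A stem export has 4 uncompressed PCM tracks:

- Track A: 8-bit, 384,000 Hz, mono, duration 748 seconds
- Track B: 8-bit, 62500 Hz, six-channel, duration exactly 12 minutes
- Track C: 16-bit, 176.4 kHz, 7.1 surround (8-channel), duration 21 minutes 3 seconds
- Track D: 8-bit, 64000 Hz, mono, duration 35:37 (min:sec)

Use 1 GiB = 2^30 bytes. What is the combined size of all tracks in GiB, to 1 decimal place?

Track A: 384,000 × 748 × 1 × 1 = 287,232,000 bytes.
Track B: exactly 12 minutes = 720 s; 62,500 × 720 × 1 × 6 = 270,000,000 bytes.
Track C: 21 minutes 3 seconds = 1,263 s; 176,400 × 1,263 × 2 × 8 = 3,564,691,200 bytes.
Track D: 35:37 (min:sec) = 2,137 s; 64,000 × 2,137 × 1 × 1 = 136,768,000 bytes.
Total = 4,258,691,200 bytes = 4.0 GiB.

4.0 GiB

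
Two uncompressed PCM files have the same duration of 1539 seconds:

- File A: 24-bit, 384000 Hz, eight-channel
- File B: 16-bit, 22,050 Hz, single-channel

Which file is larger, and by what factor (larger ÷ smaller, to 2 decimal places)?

File A: 384,000 × 3 × 8 = 9,216,000 bytes/s.
File B: 22,050 × 2 × 1 = 44,100 bytes/s.
File A is larger; ratio = 14,183,424,000 / 67,869,900 = 208.98.

File A, by a factor of 208.98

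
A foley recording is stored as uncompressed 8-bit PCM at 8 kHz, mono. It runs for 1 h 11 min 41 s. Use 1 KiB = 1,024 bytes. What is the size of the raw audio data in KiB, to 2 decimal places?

Duration = 1 h 11 min 41 s = 4,301 s.
Bytes = 8,000 samples/s × 4,301 s × 1 bytes/sample × 1 ch = 34,408,000 bytes.
34,408,000 / 1,024 = 33601.56 KiB.

33601.56 KiB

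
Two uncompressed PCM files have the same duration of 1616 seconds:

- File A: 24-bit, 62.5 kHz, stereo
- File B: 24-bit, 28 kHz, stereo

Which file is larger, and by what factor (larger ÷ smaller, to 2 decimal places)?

File A: 62,500 × 3 × 2 = 375,000 bytes/s.
File B: 28,000 × 3 × 2 = 168,000 bytes/s.
File A is larger; ratio = 606,000,000 / 271,488,000 = 2.23.

File A, by a factor of 2.23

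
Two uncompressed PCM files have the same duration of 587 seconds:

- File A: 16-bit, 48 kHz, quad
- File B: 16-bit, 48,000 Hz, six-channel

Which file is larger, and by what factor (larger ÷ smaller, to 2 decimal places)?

File A: 48,000 × 2 × 4 = 384,000 bytes/s.
File B: 48,000 × 2 × 6 = 576,000 bytes/s.
File B is larger; ratio = 338,112,000 / 225,408,000 = 1.50.

File B, by a factor of 1.50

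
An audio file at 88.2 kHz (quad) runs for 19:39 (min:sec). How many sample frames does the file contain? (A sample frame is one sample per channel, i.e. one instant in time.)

19:39 (min:sec) = 1,179 s.
88,200 samples/s × 1,179 s = 103,987,800 frames.

103,987,800 sample frames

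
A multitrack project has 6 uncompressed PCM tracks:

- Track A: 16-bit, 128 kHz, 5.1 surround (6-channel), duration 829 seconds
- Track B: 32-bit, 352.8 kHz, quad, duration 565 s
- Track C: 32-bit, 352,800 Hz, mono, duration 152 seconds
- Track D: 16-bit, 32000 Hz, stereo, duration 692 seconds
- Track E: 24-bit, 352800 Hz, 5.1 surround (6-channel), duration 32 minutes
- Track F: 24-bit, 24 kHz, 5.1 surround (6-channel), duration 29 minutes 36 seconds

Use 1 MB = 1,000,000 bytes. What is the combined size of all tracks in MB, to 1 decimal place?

Track A: 128,000 × 829 × 2 × 6 = 1,273,344,000 bytes.
Track B: 352,800 × 565 × 4 × 4 = 3,189,312,000 bytes.
Track C: 352,800 × 152 × 4 × 1 = 214,502,400 bytes.
Track D: 32,000 × 692 × 2 × 2 = 88,576,000 bytes.
Track E: 32 minutes = 1,920 s; 352,800 × 1,920 × 3 × 6 = 12,192,768,000 bytes.
Track F: 29 minutes 36 seconds = 1,776 s; 24,000 × 1,776 × 3 × 6 = 767,232,000 bytes.
Total = 17,725,734,400 bytes = 17725.7 MB.

17725.7 MB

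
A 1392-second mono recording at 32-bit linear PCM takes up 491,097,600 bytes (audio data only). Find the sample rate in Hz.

88,200 Hz

Bytes = sample_rate × seconds × bytes_per_sample × channels.
sample_rate = 491,097,600 / (1,392 × 4 × 1) = 491,097,600 / 5,568 = 88,200 Hz.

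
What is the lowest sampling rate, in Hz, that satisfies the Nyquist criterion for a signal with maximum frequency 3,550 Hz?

7,100 Hz

Minimum sample rate = 2 × 3,550 Hz = 7,100 Hz.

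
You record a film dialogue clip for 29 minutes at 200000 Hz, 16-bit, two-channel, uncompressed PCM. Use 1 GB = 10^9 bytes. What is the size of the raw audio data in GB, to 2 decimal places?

Duration = 29 minutes = 1,740 s.
Bytes = 200,000 samples/s × 1,740 s × 2 bytes/sample × 2 ch = 1,392,000,000 bytes.
1,392,000,000 / 1,000,000,000 = 1.39 GB.

1.39 GB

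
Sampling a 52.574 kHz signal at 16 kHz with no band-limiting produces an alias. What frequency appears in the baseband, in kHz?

4.574 kHz

Nyquist = 16,000/2 = 8,000 Hz; 52,574 Hz exceeds it.
Alias = |52,574 − 3×16,000| = |52,574 − 48,000| = 4,574 Hz = 4.574 kHz.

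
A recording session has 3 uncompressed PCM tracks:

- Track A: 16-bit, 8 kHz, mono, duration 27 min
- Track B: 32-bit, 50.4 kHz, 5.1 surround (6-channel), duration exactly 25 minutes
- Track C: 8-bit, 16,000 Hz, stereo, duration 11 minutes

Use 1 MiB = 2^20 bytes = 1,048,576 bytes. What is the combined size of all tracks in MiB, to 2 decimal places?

Track A: 27 min = 1,620 s; 8,000 × 1,620 × 2 × 1 = 25,920,000 bytes.
Track B: exactly 25 minutes = 1,500 s; 50,400 × 1,500 × 4 × 6 = 1,814,400,000 bytes.
Track C: 11 minutes = 660 s; 16,000 × 660 × 1 × 2 = 21,120,000 bytes.
Total = 1,861,440,000 bytes = 1775.21 MiB.

1775.21 MiB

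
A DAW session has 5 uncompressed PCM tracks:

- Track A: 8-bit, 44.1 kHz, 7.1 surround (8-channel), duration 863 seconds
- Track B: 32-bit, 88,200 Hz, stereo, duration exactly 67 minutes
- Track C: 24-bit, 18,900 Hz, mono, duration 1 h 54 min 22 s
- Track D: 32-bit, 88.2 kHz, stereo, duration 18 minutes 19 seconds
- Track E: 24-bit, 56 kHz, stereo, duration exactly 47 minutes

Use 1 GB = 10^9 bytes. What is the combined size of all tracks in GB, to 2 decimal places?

5.25 GB

Track A: 44,100 × 863 × 1 × 8 = 304,466,400 bytes.
Track B: exactly 67 minutes = 4,020 s; 88,200 × 4,020 × 4 × 2 = 2,836,512,000 bytes.
Track C: 1 h 54 min 22 s = 6,862 s; 18,900 × 6,862 × 3 × 1 = 389,075,400 bytes.
Track D: 18 minutes 19 seconds = 1,099 s; 88,200 × 1,099 × 4 × 2 = 775,454,400 bytes.
Track E: exactly 47 minutes = 2,820 s; 56,000 × 2,820 × 3 × 2 = 947,520,000 bytes.
Total = 5,253,028,200 bytes = 5.25 GB.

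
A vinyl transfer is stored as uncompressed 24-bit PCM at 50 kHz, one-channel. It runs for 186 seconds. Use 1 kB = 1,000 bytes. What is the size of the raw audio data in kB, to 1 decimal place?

Bytes = 50,000 samples/s × 186 s × 3 bytes/sample × 1 ch = 27,900,000 bytes.
27,900,000 / 1,000 = 27900.0 kB.

27900.0 kB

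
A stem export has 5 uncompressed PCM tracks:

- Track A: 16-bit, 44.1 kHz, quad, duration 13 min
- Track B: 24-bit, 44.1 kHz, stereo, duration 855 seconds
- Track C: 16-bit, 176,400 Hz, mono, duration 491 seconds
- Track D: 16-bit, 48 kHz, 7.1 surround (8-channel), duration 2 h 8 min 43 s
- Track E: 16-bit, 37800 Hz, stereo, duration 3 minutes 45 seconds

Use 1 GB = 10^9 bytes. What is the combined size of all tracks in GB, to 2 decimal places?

6.64 GB

Track A: 13 min = 780 s; 44,100 × 780 × 2 × 4 = 275,184,000 bytes.
Track B: 44,100 × 855 × 3 × 2 = 226,233,000 bytes.
Track C: 176,400 × 491 × 2 × 1 = 173,224,800 bytes.
Track D: 2 h 8 min 43 s = 7,723 s; 48,000 × 7,723 × 2 × 8 = 5,931,264,000 bytes.
Track E: 3 minutes 45 seconds = 225 s; 37,800 × 225 × 2 × 2 = 34,020,000 bytes.
Total = 6,639,925,800 bytes = 6.64 GB.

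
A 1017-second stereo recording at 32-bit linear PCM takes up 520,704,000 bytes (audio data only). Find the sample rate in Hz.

Bytes = sample_rate × seconds × bytes_per_sample × channels.
sample_rate = 520,704,000 / (1,017 × 4 × 2) = 520,704,000 / 8,136 = 64,000 Hz.

64,000 Hz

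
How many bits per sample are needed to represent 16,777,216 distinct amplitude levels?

24 bits

log2(16,777,216) = 24.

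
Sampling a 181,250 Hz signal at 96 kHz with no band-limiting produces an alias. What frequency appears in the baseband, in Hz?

Nyquist = 96,000/2 = 48,000 Hz; 181,250 Hz exceeds it.
Alias = |181,250 − 2×96,000| = |181,250 − 192,000| = 10,750 Hz.

10,750 Hz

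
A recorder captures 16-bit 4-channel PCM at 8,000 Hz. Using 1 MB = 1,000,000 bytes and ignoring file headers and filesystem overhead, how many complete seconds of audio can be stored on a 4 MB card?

62 seconds

Uncompressed byte rate = 8,000 × 2 × 4 = 64,000 bytes/s.
Capacity = 4 × 1,000,000 = 4,000,000 bytes.
4,000,000 / 64,000 ≈ 62.5 s → 62 seconds.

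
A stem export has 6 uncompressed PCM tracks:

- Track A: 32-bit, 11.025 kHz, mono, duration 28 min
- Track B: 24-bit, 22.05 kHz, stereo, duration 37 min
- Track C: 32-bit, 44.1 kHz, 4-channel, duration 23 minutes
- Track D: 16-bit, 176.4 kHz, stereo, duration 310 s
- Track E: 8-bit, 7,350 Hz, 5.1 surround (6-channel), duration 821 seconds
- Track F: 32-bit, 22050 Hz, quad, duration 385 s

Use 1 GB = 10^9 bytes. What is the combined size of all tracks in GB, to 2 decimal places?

1.73 GB

Track A: 28 min = 1,680 s; 11,025 × 1,680 × 4 × 1 = 74,088,000 bytes.
Track B: 37 min = 2,220 s; 22,050 × 2,220 × 3 × 2 = 293,706,000 bytes.
Track C: 23 minutes = 1,380 s; 44,100 × 1,380 × 4 × 4 = 973,728,000 bytes.
Track D: 176,400 × 310 × 2 × 2 = 218,736,000 bytes.
Track E: 7,350 × 821 × 1 × 6 = 36,206,100 bytes.
Track F: 22,050 × 385 × 4 × 4 = 135,828,000 bytes.
Total = 1,732,292,100 bytes = 1.73 GB.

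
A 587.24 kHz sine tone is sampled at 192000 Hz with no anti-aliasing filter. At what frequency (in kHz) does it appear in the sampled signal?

Nyquist = 192,000/2 = 96,000 Hz; 587,240 Hz exceeds it.
Alias = |587,240 − 3×192,000| = |587,240 − 576,000| = 11,240 Hz = 11.24 kHz.

11.24 kHz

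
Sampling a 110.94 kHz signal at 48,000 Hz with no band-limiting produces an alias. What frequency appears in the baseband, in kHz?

Nyquist = 48,000/2 = 24,000 Hz; 110,940 Hz exceeds it.
Alias = |110,940 − 2×48,000| = |110,940 − 96,000| = 14,940 Hz = 14.94 kHz.

14.94 kHz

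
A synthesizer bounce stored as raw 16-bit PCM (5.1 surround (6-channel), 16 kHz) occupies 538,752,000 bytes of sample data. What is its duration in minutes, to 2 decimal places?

46.77 minutes

Byte rate = 16,000 × 2 × 6 = 192,000 bytes/s.
Duration = 538,752,000 / 192,000 = 2,806 s.
2,806 s / 60 = 46.77 minutes.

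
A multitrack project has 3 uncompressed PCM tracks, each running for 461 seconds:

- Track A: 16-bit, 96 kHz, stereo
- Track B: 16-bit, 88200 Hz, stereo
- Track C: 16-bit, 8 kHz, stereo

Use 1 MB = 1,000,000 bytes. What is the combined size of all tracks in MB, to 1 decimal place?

354.4 MB

Track A: 96,000 × 461 × 2 × 2 = 177,024,000 bytes.
Track B: 88,200 × 461 × 2 × 2 = 162,640,800 bytes.
Track C: 8,000 × 461 × 2 × 2 = 14,752,000 bytes.
Total = 354,416,800 bytes = 354.4 MB.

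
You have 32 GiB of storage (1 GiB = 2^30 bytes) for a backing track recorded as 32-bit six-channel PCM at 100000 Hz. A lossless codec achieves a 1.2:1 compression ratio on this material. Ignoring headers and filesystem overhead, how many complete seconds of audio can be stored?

Uncompressed byte rate = 100,000 × 4 × 6 = 2,400,000 bytes/s.
After 1.2:1 compression, effective rate ≈ 2000000 bytes/s.
Capacity = 32 × 1,073,741,824 = 34,359,738,368 bytes.
34,359,738,368 / effective rate ≈ 17179.87 s → 17,179 seconds.

17,179 seconds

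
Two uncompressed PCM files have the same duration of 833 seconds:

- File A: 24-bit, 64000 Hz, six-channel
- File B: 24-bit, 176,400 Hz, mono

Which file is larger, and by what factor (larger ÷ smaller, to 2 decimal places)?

File A: 64,000 × 3 × 6 = 1,152,000 bytes/s.
File B: 176,400 × 3 × 1 = 529,200 bytes/s.
File A is larger; ratio = 959,616,000 / 440,823,600 = 2.18.

File A, by a factor of 2.18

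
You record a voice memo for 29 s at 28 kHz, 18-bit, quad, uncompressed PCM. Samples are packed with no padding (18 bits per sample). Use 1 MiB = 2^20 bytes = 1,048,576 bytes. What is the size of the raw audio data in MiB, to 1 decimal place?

Bits = 28,000 × 29 × 18 × 4 = 58,464,000 bits = 7,308,000 bytes.
7,308,000 / 1,048,576 = 7.0 MiB.

7.0 MiB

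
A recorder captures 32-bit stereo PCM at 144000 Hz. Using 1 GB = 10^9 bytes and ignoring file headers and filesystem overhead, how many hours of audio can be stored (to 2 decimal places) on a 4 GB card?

Uncompressed byte rate = 144,000 × 4 × 2 = 1,152,000 bytes/s.
Capacity = 4 × 1,000,000,000 = 4,000,000,000 bytes.
4,000,000,000 / 1,152,000 ≈ 3472.22 s → 0.96 hours.

0.96 hours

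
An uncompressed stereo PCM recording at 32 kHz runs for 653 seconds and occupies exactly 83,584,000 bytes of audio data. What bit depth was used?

16 bits

Bytes per sample = 83,584,000 / (32,000 × 653 × 2) = 83,584,000 / 41,792,000 = 2.
Bit depth = 2 × 8 = 16 bits.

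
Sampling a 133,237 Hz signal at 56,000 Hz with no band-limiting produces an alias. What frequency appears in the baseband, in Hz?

21,237 Hz

Nyquist = 56,000/2 = 28,000 Hz; 133,237 Hz exceeds it.
Alias = |133,237 − 2×56,000| = |133,237 − 112,000| = 21,237 Hz.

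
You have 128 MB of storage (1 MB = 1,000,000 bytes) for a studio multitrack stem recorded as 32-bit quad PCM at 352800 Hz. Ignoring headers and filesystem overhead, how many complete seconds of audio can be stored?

22 seconds

Uncompressed byte rate = 352,800 × 4 × 4 = 5,644,800 bytes/s.
Capacity = 128 × 1,000,000 = 128,000,000 bytes.
128,000,000 / 5,644,800 ≈ 22.68 s → 22 seconds.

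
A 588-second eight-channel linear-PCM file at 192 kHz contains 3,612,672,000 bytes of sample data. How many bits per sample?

32 bits

Bytes per sample = 3,612,672,000 / (192,000 × 588 × 8) = 3,612,672,000 / 903,168,000 = 4.
Bit depth = 4 × 8 = 32 bits.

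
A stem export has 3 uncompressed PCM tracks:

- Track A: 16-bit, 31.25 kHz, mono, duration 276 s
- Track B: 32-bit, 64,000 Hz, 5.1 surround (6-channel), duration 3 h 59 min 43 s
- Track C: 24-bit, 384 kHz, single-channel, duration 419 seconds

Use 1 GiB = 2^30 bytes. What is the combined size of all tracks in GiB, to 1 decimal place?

Track A: 31,250 × 276 × 2 × 1 = 17,250,000 bytes.
Track B: 3 h 59 min 43 s = 14,383 s; 64,000 × 14,383 × 4 × 6 = 22,092,288,000 bytes.
Track C: 384,000 × 419 × 3 × 1 = 482,688,000 bytes.
Total = 22,592,226,000 bytes = 21.0 GiB.

21.0 GiB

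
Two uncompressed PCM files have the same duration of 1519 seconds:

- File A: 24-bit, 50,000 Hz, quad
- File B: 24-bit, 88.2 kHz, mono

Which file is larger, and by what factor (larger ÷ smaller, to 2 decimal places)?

File A: 50,000 × 3 × 4 = 600,000 bytes/s.
File B: 88,200 × 3 × 1 = 264,600 bytes/s.
File A is larger; ratio = 911,400,000 / 401,927,400 = 2.27.

File A, by a factor of 2.27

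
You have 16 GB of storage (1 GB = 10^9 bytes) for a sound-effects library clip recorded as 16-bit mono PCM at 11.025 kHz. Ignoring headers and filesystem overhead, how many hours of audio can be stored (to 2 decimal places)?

201.56 hours

Uncompressed byte rate = 11,025 × 2 × 1 = 22,050 bytes/s.
Capacity = 16 × 1,000,000,000 = 16,000,000,000 bytes.
16,000,000,000 / 22,050 ≈ 725623.58 s → 201.56 hours.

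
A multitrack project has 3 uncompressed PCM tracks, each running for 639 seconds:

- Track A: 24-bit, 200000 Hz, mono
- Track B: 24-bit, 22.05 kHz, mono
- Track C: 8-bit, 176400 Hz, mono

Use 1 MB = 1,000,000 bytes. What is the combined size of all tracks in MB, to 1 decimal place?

538.4 MB

Track A: 200,000 × 639 × 3 × 1 = 383,400,000 bytes.
Track B: 22,050 × 639 × 3 × 1 = 42,269,850 bytes.
Track C: 176,400 × 639 × 1 × 1 = 112,719,600 bytes.
Total = 538,389,450 bytes = 538.4 MB.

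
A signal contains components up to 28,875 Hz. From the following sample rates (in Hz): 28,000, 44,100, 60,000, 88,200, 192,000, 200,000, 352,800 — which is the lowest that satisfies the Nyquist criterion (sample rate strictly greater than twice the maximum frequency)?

Need sample rate > 2 × 28,875 = 57,750 Hz.
Lowest listed rate above 57,750 Hz is 60,000 Hz.

60,000 Hz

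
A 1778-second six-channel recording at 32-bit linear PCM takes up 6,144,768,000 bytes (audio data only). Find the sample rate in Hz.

Bytes = sample_rate × seconds × bytes_per_sample × channels.
sample_rate = 6,144,768,000 / (1,778 × 4 × 6) = 6,144,768,000 / 42,672 = 144,000 Hz.

144,000 Hz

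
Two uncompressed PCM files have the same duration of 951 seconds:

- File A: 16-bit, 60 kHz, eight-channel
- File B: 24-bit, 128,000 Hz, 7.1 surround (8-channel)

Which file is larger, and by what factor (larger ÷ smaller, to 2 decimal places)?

File B, by a factor of 3.20

File A: 60,000 × 2 × 8 = 960,000 bytes/s.
File B: 128,000 × 3 × 8 = 3,072,000 bytes/s.
File B is larger; ratio = 2,921,472,000 / 912,960,000 = 3.20.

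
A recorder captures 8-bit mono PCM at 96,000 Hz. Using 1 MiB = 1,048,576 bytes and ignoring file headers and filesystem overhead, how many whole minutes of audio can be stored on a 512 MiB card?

Uncompressed byte rate = 96,000 × 1 × 1 = 96,000 bytes/s.
Capacity = 512 × 1,048,576 = 536,870,912 bytes.
536,870,912 / 96,000 ≈ 5592.41 s → 93 minutes.

93 minutes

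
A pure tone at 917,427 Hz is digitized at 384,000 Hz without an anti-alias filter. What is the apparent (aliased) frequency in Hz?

Nyquist = 384,000/2 = 192,000 Hz; 917,427 Hz exceeds it.
Alias = |917,427 − 2×384,000| = |917,427 − 768,000| = 149,427 Hz.

149,427 Hz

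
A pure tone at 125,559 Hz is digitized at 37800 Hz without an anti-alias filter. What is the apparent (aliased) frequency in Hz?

12,159 Hz

Nyquist = 37,800/2 = 18,900 Hz; 125,559 Hz exceeds it.
Alias = |125,559 − 3×37,800| = |125,559 − 113,400| = 12,159 Hz.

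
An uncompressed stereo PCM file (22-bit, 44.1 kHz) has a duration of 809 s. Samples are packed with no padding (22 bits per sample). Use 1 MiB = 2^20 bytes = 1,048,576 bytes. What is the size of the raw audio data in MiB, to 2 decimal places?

Bits = 44,100 × 809 × 22 × 2 = 1,569,783,600 bits = 196,222,950 bytes.
196,222,950 / 1,048,576 = 187.13 MiB.

187.13 MiB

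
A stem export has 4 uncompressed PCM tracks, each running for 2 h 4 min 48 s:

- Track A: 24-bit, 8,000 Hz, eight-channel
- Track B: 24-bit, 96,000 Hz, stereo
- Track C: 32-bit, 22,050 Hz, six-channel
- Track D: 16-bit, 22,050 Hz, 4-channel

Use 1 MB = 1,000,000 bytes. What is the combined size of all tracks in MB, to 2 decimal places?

11034.32 MB

2 h 4 min 48 s = 7,488 s.
Track A: 8,000 × 7,488 × 3 × 8 = 1,437,696,000 bytes.
Track B: 96,000 × 7,488 × 3 × 2 = 4,313,088,000 bytes.
Track C: 22,050 × 7,488 × 4 × 6 = 3,962,649,600 bytes.
Track D: 22,050 × 7,488 × 2 × 4 = 1,320,883,200 bytes.
Total = 11,034,316,800 bytes = 11034.32 MB.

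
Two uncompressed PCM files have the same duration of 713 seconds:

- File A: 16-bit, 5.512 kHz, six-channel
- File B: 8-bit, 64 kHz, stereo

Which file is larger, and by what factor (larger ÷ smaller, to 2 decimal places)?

File B, by a factor of 1.94

File A: 5,512 × 2 × 6 = 66,144 bytes/s.
File B: 64,000 × 1 × 2 = 128,000 bytes/s.
File B is larger; ratio = 91,264,000 / 47,160,672 = 1.94.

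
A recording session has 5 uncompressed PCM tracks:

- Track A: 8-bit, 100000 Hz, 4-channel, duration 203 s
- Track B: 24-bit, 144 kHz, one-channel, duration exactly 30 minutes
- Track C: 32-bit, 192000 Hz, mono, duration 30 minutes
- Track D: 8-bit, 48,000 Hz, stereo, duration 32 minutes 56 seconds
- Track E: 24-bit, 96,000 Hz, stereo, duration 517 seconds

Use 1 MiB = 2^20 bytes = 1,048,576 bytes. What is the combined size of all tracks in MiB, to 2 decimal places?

2602.28 MiB

Track A: 100,000 × 203 × 1 × 4 = 81,200,000 bytes.
Track B: exactly 30 minutes = 1,800 s; 144,000 × 1,800 × 3 × 1 = 777,600,000 bytes.
Track C: 30 minutes = 1,800 s; 192,000 × 1,800 × 4 × 1 = 1,382,400,000 bytes.
Track D: 32 minutes 56 seconds = 1,976 s; 48,000 × 1,976 × 1 × 2 = 189,696,000 bytes.
Track E: 96,000 × 517 × 3 × 2 = 297,792,000 bytes.
Total = 2,728,688,000 bytes = 2602.28 MiB.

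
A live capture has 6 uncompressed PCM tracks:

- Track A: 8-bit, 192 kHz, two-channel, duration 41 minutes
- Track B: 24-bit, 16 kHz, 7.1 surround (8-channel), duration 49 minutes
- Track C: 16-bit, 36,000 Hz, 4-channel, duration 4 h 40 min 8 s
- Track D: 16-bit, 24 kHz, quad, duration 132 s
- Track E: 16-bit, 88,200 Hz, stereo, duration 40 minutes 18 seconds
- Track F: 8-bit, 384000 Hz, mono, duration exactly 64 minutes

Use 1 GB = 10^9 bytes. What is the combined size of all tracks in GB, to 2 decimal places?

9.27 GB

Track A: 41 minutes = 2,460 s; 192,000 × 2,460 × 1 × 2 = 944,640,000 bytes.
Track B: 49 minutes = 2,940 s; 16,000 × 2,940 × 3 × 8 = 1,128,960,000 bytes.
Track C: 4 h 40 min 8 s = 16,808 s; 36,000 × 16,808 × 2 × 4 = 4,840,704,000 bytes.
Track D: 24,000 × 132 × 2 × 4 = 25,344,000 bytes.
Track E: 40 minutes 18 seconds = 2,418 s; 88,200 × 2,418 × 2 × 2 = 853,070,400 bytes.
Track F: exactly 64 minutes = 3,840 s; 384,000 × 3,840 × 1 × 1 = 1,474,560,000 bytes.
Total = 9,267,278,400 bytes = 9.27 GB.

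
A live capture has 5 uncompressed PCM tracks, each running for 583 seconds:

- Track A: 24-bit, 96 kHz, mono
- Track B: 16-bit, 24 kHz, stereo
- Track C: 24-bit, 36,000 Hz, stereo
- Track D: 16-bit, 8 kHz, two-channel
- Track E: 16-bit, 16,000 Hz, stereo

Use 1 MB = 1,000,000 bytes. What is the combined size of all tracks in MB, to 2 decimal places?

405.77 MB

Track A: 96,000 × 583 × 3 × 1 = 167,904,000 bytes.
Track B: 24,000 × 583 × 2 × 2 = 55,968,000 bytes.
Track C: 36,000 × 583 × 3 × 2 = 125,928,000 bytes.
Track D: 8,000 × 583 × 2 × 2 = 18,656,000 bytes.
Track E: 16,000 × 583 × 2 × 2 = 37,312,000 bytes.
Total = 405,768,000 bytes = 405.77 MB.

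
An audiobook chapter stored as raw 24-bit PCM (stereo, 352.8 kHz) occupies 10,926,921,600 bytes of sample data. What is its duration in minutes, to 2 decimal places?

Byte rate = 352,800 × 3 × 2 = 2,116,800 bytes/s.
Duration = 10,926,921,600 / 2,116,800 = 5,162 s.
5,162 s / 60 = 86.03 minutes.

86.03 minutes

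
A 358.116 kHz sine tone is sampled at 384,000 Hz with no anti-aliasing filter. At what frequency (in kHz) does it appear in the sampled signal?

Nyquist = 384,000/2 = 192,000 Hz; 358,116 Hz exceeds it.
Alias = |358,116 − 1×384,000| = |358,116 − 384,000| = 25,884 Hz = 25.884 kHz.

25.884 kHz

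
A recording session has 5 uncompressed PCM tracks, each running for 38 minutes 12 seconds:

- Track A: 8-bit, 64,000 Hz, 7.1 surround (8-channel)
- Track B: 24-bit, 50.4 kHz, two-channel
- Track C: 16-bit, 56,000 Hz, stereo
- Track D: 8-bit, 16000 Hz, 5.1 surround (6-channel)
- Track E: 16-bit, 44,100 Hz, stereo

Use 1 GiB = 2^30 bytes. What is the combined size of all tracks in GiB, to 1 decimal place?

2.8 GiB

38 minutes 12 seconds = 2,292 s.
Track A: 64,000 × 2,292 × 1 × 8 = 1,173,504,000 bytes.
Track B: 50,400 × 2,292 × 3 × 2 = 693,100,800 bytes.
Track C: 56,000 × 2,292 × 2 × 2 = 513,408,000 bytes.
Track D: 16,000 × 2,292 × 1 × 6 = 220,032,000 bytes.
Track E: 44,100 × 2,292 × 2 × 2 = 404,308,800 bytes.
Total = 3,004,353,600 bytes = 2.8 GiB.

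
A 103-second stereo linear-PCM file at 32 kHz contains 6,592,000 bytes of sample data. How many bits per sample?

8 bits

Bytes per sample = 6,592,000 / (32,000 × 103 × 2) = 6,592,000 / 6,592,000 = 1.
Bit depth = 1 × 8 = 8 bits.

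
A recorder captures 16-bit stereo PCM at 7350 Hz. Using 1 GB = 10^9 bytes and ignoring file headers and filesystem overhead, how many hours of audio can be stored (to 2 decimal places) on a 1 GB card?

Uncompressed byte rate = 7,350 × 2 × 2 = 29,400 bytes/s.
Capacity = 1 × 1,000,000,000 = 1,000,000,000 bytes.
1,000,000,000 / 29,400 ≈ 34013.61 s → 9.45 hours.

9.45 hours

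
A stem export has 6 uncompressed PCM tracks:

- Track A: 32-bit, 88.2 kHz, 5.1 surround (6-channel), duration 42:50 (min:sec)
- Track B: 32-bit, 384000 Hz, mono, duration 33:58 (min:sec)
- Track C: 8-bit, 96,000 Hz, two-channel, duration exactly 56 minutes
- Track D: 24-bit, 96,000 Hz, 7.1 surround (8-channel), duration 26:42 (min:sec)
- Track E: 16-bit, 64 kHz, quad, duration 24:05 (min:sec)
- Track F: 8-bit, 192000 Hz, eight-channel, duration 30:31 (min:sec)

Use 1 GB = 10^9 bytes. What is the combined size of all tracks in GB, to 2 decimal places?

16.46 GB

Track A: 42:50 (min:sec) = 2,570 s; 88,200 × 2,570 × 4 × 6 = 5,440,176,000 bytes.
Track B: 33:58 (min:sec) = 2,038 s; 384,000 × 2,038 × 4 × 1 = 3,130,368,000 bytes.
Track C: exactly 56 minutes = 3,360 s; 96,000 × 3,360 × 1 × 2 = 645,120,000 bytes.
Track D: 26:42 (min:sec) = 1,602 s; 96,000 × 1,602 × 3 × 8 = 3,691,008,000 bytes.
Track E: 24:05 (min:sec) = 1,445 s; 64,000 × 1,445 × 2 × 4 = 739,840,000 bytes.
Track F: 30:31 (min:sec) = 1,831 s; 192,000 × 1,831 × 1 × 8 = 2,812,416,000 bytes.
Total = 16,458,928,000 bytes = 16.46 GB.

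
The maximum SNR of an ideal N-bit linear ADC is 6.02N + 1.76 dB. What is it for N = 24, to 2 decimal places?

146.24 dB

6.02 × 24 + 1.76 = 146.24 dB.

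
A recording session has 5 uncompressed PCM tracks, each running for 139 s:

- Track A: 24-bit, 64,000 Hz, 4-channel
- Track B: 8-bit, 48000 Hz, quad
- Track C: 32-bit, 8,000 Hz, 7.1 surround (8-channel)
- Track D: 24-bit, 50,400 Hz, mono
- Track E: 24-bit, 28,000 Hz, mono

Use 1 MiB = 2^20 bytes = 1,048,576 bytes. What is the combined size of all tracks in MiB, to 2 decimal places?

192.37 MiB

Track A: 64,000 × 139 × 3 × 4 = 106,752,000 bytes.
Track B: 48,000 × 139 × 1 × 4 = 26,688,000 bytes.
Track C: 8,000 × 139 × 4 × 8 = 35,584,000 bytes.
Track D: 50,400 × 139 × 3 × 1 = 21,016,800 bytes.
Track E: 28,000 × 139 × 3 × 1 = 11,676,000 bytes.
Total = 201,716,800 bytes = 192.37 MiB.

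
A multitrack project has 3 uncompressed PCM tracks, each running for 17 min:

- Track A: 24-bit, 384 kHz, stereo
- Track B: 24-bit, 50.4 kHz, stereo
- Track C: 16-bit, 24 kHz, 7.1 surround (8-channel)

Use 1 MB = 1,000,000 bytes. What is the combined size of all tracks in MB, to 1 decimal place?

3050.2 MB

17 min = 1,020 s.
Track A: 384,000 × 1,020 × 3 × 2 = 2,350,080,000 bytes.
Track B: 50,400 × 1,020 × 3 × 2 = 308,448,000 bytes.
Track C: 24,000 × 1,020 × 2 × 8 = 391,680,000 bytes.
Total = 3,050,208,000 bytes = 3050.2 MB.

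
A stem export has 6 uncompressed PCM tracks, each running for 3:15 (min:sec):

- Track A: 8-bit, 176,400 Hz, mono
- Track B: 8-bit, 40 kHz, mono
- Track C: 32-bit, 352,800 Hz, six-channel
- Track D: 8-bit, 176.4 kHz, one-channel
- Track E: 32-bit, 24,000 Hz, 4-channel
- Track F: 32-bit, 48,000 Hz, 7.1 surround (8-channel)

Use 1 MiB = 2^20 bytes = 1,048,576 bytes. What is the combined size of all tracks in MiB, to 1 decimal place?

3:15 (min:sec) = 195 s.
Track A: 176,400 × 195 × 1 × 1 = 34,398,000 bytes.
Track B: 40,000 × 195 × 1 × 1 = 7,800,000 bytes.
Track C: 352,800 × 195 × 4 × 6 = 1,651,104,000 bytes.
Track D: 176,400 × 195 × 1 × 1 = 34,398,000 bytes.
Track E: 24,000 × 195 × 4 × 4 = 74,880,000 bytes.
Track F: 48,000 × 195 × 4 × 8 = 299,520,000 bytes.
Total = 2,102,100,000 bytes = 2004.7 MiB.

2004.7 MiB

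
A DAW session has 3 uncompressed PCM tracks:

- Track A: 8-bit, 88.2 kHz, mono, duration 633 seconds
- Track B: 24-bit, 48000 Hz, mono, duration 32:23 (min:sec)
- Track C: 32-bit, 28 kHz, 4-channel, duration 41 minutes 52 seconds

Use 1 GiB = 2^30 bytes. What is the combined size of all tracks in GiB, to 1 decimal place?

1.4 GiB

Track A: 88,200 × 633 × 1 × 1 = 55,830,600 bytes.
Track B: 32:23 (min:sec) = 1,943 s; 48,000 × 1,943 × 3 × 1 = 279,792,000 bytes.
Track C: 41 minutes 52 seconds = 2,512 s; 28,000 × 2,512 × 4 × 4 = 1,125,376,000 bytes.
Total = 1,460,998,600 bytes = 1.4 GiB.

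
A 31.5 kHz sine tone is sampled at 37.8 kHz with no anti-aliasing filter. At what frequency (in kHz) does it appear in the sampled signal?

Nyquist = 37,800/2 = 18,900 Hz; 31,500 Hz exceeds it.
Alias = |31,500 − 1×37,800| = |31,500 − 37,800| = 6,300 Hz = 6.3 kHz.

6.3 kHz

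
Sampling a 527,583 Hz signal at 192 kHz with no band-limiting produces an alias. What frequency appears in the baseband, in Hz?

Nyquist = 192,000/2 = 96,000 Hz; 527,583 Hz exceeds it.
Alias = |527,583 − 3×192,000| = |527,583 − 576,000| = 48,417 Hz.

48,417 Hz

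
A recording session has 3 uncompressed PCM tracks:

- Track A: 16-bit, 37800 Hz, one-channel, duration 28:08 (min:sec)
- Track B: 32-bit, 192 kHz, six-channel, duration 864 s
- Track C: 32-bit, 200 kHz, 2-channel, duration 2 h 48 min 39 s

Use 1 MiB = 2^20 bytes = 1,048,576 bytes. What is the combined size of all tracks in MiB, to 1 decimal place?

19358.9 MiB

Track A: 28:08 (min:sec) = 1,688 s; 37,800 × 1,688 × 2 × 1 = 127,612,800 bytes.
Track B: 192,000 × 864 × 4 × 6 = 3,981,312,000 bytes.
Track C: 2 h 48 min 39 s = 10,119 s; 200,000 × 10,119 × 4 × 2 = 16,190,400,000 bytes.
Total = 20,299,324,800 bytes = 19358.9 MiB.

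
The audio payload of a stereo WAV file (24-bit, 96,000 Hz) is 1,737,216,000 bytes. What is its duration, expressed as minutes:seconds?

Byte rate = 96,000 × 3 × 2 = 576,000 bytes/s.
Duration = 1,737,216,000 / 576,000 = 3,016 s.
3,016 s = 50:16.

50:16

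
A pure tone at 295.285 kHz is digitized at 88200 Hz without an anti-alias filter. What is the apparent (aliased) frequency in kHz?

30.685 kHz

Nyquist = 88,200/2 = 44,100 Hz; 295,285 Hz exceeds it.
Alias = |295,285 − 3×88,200| = |295,285 − 264,600| = 30,685 Hz = 30.685 kHz.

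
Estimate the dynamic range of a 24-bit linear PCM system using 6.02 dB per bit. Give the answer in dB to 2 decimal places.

144.48 dB

24 × 6.02 = 144.48 dB.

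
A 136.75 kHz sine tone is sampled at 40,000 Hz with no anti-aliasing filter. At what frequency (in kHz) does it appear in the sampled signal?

Nyquist = 40,000/2 = 20,000 Hz; 136,750 Hz exceeds it.
Alias = |136,750 − 3×40,000| = |136,750 − 120,000| = 16,750 Hz = 16.75 kHz.

16.75 kHz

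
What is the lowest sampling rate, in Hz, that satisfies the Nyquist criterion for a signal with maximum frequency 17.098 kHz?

Minimum sample rate = 2 × 17,098 Hz = 34,196 Hz.

34,196 Hz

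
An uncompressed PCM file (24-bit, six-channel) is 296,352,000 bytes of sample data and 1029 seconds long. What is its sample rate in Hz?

16,000 Hz

Bytes = sample_rate × seconds × bytes_per_sample × channels.
sample_rate = 296,352,000 / (1,029 × 3 × 6) = 296,352,000 / 18,522 = 16,000 Hz.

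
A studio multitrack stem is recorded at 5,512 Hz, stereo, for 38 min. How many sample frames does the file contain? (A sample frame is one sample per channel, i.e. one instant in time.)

12,567,360 sample frames

38 min = 2,280 s.
5,512 samples/s × 2,280 s = 12,567,360 frames.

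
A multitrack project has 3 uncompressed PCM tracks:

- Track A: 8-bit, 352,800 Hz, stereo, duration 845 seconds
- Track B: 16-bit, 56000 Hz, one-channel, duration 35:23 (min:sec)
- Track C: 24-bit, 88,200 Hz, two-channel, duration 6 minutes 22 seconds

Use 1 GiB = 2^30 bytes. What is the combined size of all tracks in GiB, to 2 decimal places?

0.97 GiB

Track A: 352,800 × 845 × 1 × 2 = 596,232,000 bytes.
Track B: 35:23 (min:sec) = 2,123 s; 56,000 × 2,123 × 2 × 1 = 237,776,000 bytes.
Track C: 6 minutes 22 seconds = 382 s; 88,200 × 382 × 3 × 2 = 202,154,400 bytes.
Total = 1,036,162,400 bytes = 0.97 GiB.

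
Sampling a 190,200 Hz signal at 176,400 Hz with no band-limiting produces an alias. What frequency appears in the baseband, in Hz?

13,800 Hz

Nyquist = 176,400/2 = 88,200 Hz; 190,200 Hz exceeds it.
Alias = |190,200 − 1×176,400| = |190,200 − 176,400| = 13,800 Hz.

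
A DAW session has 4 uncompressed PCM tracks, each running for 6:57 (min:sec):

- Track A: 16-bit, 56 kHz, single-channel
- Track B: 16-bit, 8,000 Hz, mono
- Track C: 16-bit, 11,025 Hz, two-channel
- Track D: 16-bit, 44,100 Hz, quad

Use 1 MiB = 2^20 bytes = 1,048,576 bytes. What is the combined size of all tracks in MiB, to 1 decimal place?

6:57 (min:sec) = 417 s.
Track A: 56,000 × 417 × 2 × 1 = 46,704,000 bytes.
Track B: 8,000 × 417 × 2 × 1 = 6,672,000 bytes.
Track C: 11,025 × 417 × 2 × 2 = 18,389,700 bytes.
Track D: 44,100 × 417 × 2 × 4 = 147,117,600 bytes.
Total = 218,883,300 bytes = 208.7 MiB.

208.7 MiB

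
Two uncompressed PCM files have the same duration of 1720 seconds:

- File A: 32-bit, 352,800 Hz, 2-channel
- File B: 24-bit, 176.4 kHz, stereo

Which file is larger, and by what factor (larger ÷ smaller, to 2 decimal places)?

File A, by a factor of 2.67

File A: 352,800 × 4 × 2 = 2,822,400 bytes/s.
File B: 176,400 × 3 × 2 = 1,058,400 bytes/s.
File A is larger; ratio = 4,854,528,000 / 1,820,448,000 = 2.67.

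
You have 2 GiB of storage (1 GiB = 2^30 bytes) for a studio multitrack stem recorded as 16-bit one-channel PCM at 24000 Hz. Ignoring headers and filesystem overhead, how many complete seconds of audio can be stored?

44,739 seconds

Uncompressed byte rate = 24,000 × 2 × 1 = 48,000 bytes/s.
Capacity = 2 × 1,073,741,824 = 2,147,483,648 bytes.
2,147,483,648 / 48,000 ≈ 44739.24 s → 44,739 seconds.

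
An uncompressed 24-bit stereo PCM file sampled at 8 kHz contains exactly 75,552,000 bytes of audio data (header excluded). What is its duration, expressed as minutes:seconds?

26:14

Byte rate = 8,000 × 3 × 2 = 48,000 bytes/s.
Duration = 75,552,000 / 48,000 = 1,574 s.
1,574 s = 26:14.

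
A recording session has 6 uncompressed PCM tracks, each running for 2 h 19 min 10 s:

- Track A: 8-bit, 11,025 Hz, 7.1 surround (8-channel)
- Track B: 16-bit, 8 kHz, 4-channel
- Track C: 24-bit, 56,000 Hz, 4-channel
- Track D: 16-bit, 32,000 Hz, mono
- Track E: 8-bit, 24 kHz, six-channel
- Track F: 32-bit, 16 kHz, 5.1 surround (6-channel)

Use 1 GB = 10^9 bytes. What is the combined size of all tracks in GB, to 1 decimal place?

2 h 19 min 10 s = 8,350 s.
Track A: 11,025 × 8,350 × 1 × 8 = 736,470,000 bytes.
Track B: 8,000 × 8,350 × 2 × 4 = 534,400,000 bytes.
Track C: 56,000 × 8,350 × 3 × 4 = 5,611,200,000 bytes.
Track D: 32,000 × 8,350 × 2 × 1 = 534,400,000 bytes.
Track E: 24,000 × 8,350 × 1 × 6 = 1,202,400,000 bytes.
Track F: 16,000 × 8,350 × 4 × 6 = 3,206,400,000 bytes.
Total = 11,825,270,000 bytes = 11.8 GB.

11.8 GB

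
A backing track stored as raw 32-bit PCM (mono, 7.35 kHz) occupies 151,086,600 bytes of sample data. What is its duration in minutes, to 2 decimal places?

Byte rate = 7,350 × 4 × 1 = 29,400 bytes/s.
Duration = 151,086,600 / 29,400 = 5,139 s.
5,139 s / 60 = 85.65 minutes.

85.65 minutes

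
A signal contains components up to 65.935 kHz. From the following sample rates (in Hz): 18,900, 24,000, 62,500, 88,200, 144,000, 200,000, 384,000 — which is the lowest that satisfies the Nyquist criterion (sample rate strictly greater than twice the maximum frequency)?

144,000 Hz

Need sample rate > 2 × 65,935 = 131,870 Hz.
Lowest listed rate above 131,870 Hz is 144,000 Hz.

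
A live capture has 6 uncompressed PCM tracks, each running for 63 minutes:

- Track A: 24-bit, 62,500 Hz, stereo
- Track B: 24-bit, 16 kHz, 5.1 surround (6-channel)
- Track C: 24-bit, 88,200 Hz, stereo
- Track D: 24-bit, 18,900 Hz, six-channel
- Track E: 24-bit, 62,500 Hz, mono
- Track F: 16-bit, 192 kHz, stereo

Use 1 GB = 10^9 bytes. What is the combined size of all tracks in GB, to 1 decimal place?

9.4 GB

63 minutes = 3,780 s.
Track A: 62,500 × 3,780 × 3 × 2 = 1,417,500,000 bytes.
Track B: 16,000 × 3,780 × 3 × 6 = 1,088,640,000 bytes.
Track C: 88,200 × 3,780 × 3 × 2 = 2,000,376,000 bytes.
Track D: 18,900 × 3,780 × 3 × 6 = 1,285,956,000 bytes.
Track E: 62,500 × 3,780 × 3 × 1 = 708,750,000 bytes.
Track F: 192,000 × 3,780 × 2 × 2 = 2,903,040,000 bytes.
Total = 9,404,262,000 bytes = 9.4 GB.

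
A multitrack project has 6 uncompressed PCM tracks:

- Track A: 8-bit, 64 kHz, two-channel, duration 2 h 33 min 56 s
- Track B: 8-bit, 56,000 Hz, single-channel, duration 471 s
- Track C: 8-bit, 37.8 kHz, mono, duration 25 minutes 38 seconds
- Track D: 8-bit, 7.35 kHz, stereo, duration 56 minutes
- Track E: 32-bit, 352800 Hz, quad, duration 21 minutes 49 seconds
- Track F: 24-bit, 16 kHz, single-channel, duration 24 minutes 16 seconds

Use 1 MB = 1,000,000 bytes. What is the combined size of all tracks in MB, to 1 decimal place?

Track A: 2 h 33 min 56 s = 9,236 s; 64,000 × 9,236 × 1 × 2 = 1,182,208,000 bytes.
Track B: 56,000 × 471 × 1 × 1 = 26,376,000 bytes.
Track C: 25 minutes 38 seconds = 1,538 s; 37,800 × 1,538 × 1 × 1 = 58,136,400 bytes.
Track D: 56 minutes = 3,360 s; 7,350 × 3,360 × 1 × 2 = 49,392,000 bytes.
Track E: 21 minutes 49 seconds = 1,309 s; 352,800 × 1,309 × 4 × 4 = 7,389,043,200 bytes.
Track F: 24 minutes 16 seconds = 1,456 s; 16,000 × 1,456 × 3 × 1 = 69,888,000 bytes.
Total = 8,775,043,600 bytes = 8775.0 MB.

8775.0 MB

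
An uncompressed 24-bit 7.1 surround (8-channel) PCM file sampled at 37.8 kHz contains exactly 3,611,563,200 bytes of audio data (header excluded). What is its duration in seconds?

Byte rate = 37,800 × 3 × 8 = 907,200 bytes/s.
Duration = 3,611,563,200 / 907,200 = 3,981 s.

3,981 seconds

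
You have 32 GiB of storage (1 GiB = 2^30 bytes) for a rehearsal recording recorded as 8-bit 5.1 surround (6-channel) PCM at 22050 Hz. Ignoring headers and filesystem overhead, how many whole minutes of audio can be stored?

Uncompressed byte rate = 22,050 × 1 × 6 = 132,300 bytes/s.
Capacity = 32 × 1,073,741,824 = 34,359,738,368 bytes.
34,359,738,368 / 132,300 ≈ 259710.8 s → 4,328 minutes.

4,328 minutes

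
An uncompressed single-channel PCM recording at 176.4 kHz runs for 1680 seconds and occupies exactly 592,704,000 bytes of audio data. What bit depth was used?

Bytes per sample = 592,704,000 / (176,400 × 1,680 × 1) = 592,704,000 / 296,352,000 = 2.
Bit depth = 2 × 8 = 16 bits.

16 bits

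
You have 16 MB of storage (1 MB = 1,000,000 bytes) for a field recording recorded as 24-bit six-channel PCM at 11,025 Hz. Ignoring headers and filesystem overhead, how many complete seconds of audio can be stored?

80 seconds

Uncompressed byte rate = 11,025 × 3 × 6 = 198,450 bytes/s.
Capacity = 16 × 1,000,000 = 16,000,000 bytes.
16,000,000 / 198,450 ≈ 80.62 s → 80 seconds.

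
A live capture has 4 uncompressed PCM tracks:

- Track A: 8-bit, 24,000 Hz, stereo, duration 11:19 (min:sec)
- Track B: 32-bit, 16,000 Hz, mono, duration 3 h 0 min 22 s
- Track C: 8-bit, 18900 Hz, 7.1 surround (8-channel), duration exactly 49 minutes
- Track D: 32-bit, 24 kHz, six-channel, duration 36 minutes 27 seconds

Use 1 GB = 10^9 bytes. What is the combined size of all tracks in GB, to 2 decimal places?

Track A: 11:19 (min:sec) = 679 s; 24,000 × 679 × 1 × 2 = 32,592,000 bytes.
Track B: 3 h 0 min 22 s = 10,822 s; 16,000 × 10,822 × 4 × 1 = 692,608,000 bytes.
Track C: exactly 49 minutes = 2,940 s; 18,900 × 2,940 × 1 × 8 = 444,528,000 bytes.
Track D: 36 minutes 27 seconds = 2,187 s; 24,000 × 2,187 × 4 × 6 = 1,259,712,000 bytes.
Total = 2,429,440,000 bytes = 2.43 GB.

2.43 GB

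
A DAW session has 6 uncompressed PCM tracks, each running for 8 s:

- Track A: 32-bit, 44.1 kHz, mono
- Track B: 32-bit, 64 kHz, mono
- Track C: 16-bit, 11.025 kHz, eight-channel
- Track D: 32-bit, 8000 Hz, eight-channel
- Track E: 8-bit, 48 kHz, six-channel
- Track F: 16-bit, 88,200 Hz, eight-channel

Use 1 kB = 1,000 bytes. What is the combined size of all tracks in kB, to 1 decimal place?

Track A: 44,100 × 8 × 4 × 1 = 1,411,200 bytes.
Track B: 64,000 × 8 × 4 × 1 = 2,048,000 bytes.
Track C: 11,025 × 8 × 2 × 8 = 1,411,200 bytes.
Track D: 8,000 × 8 × 4 × 8 = 2,048,000 bytes.
Track E: 48,000 × 8 × 1 × 6 = 2,304,000 bytes.
Track F: 88,200 × 8 × 2 × 8 = 11,289,600 bytes.
Total = 20,512,000 bytes = 20512.0 kB.

20512.0 kB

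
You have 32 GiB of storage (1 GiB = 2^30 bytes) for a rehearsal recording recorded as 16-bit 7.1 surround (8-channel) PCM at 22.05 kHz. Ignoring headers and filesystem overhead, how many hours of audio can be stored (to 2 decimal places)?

27.05 hours

Uncompressed byte rate = 22,050 × 2 × 8 = 352,800 bytes/s.
Capacity = 32 × 1,073,741,824 = 34,359,738,368 bytes.
34,359,738,368 / 352,800 ≈ 97391.55 s → 27.05 hours.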